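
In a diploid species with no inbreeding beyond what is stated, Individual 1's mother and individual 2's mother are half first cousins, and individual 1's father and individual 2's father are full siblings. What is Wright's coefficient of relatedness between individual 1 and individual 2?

Independent pedigree routes through distinct common ancestors add.
Individual 1 and individual 2 are related in two ways: half second cousins through their mothers (r = 1/64) and first cousins through their fathers (r = 1/8).
r = 1/64 + 1/8 = 0.140625.

0.140625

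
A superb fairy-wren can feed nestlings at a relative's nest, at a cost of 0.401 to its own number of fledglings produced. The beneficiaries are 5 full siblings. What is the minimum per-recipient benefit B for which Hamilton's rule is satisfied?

r to a full sibling = 1/2 (full sibs share both parents — two paths of length 2: r = 2·(1/2)^2 = 1/2).
Hamilton's rule with n recipients of equal r: n·r·B > C, so B > C/(n·r) = 0.401/(5·0.5) = 0.1604.

0.1604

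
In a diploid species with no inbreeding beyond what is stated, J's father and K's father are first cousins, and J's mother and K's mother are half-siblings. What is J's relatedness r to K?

Relatedness sums over independent paths through distinct common ancestors.
J and K are related in two ways: second cousins through their fathers (r = 1/32) and half first cousins through their mothers (r = 1/16).
r = 1/32 + 1/16 = 3/32 = 0.09375.

0.09375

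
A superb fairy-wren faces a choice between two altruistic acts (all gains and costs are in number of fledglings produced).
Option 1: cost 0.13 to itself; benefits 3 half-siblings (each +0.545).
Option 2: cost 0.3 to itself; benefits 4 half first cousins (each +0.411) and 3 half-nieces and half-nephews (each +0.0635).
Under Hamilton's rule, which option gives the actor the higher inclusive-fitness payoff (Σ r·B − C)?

Option 1: r to a half-sibling = 0.25.
Option 1: Σ r·B − C = (3·0.25·0.545) − 0.13 = 0.27875.
Option 2: r to a half first cousin = 0.0625.
Option 2: r to a half-niece or half-nephew = 0.125.
Option 2: Σ r·B − C = (4·0.0625·0.411 + 3·0.125·0.0635) − 0.3 = -0.1734375.
Option 1 has the higher net inclusive-fitness payoff.

Option 1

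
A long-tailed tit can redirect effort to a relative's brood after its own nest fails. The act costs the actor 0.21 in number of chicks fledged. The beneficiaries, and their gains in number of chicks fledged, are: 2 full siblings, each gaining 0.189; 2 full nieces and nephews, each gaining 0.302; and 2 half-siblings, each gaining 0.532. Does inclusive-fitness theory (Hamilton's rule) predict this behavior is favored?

Hamilton's rule: the trait is favored when the sum of r·B over every recipient exceeds the actor's cost C.
r to a full sibling = 0.5 (full sibs share both parents — two paths of length 2: r = 2·(1/2)^2 = 1/2).
r to a full niece or nephew = 0.25 (full aunt/uncle↔niece/nephew: two paths of length 3 through the shared grandparent pair: r = 2·(1/2)^3 = 1/4).
r to a half-sibling = 1/4 (half-sibs share one parent — one path of length 2: r = (1/2)^2 = 1/4).
Summing one r·B term per recipient: 2·0.5·0.189 + 2·0.25·0.302 + 2·0.25·0.532 = 0.606.
0.606 > 0.21: the indirect benefit exceeds the cost.

Yes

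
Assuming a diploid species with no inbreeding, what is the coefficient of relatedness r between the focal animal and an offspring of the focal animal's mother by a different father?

0.25

Each parent–offspring link contributes a factor of 1/2, and independent paths through distinct common ancestors add.
Half-sibs share one parent — one path of length 2: r = (1/2)^2 = 1/4.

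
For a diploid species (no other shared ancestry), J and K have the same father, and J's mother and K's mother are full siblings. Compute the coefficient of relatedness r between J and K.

With two independent routes of shared ancestry, r is the sum of the two contributions.
J and K are related in two ways: half-sibs through their shared father (r = 1/4) and first cousins through their mothers (r = 1/8).
r = 1/4 + 1/8 = 3/8 = 0.375.

0.375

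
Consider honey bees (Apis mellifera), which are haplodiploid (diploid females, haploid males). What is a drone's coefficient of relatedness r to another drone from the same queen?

0.5

Haploid brothers each carry a random half of the queen's diploid genome, so on average they share half: r = 1/2.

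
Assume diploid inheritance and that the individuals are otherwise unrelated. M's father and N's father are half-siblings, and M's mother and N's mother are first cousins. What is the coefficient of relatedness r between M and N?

Relatedness sums over independent paths through distinct common ancestors.
M and N are related in two ways: half first cousins through their fathers (r = 1/16) and second cousins through their mothers (r = 1/32).
r = 1/16 + 1/32 = 0.09375.

0.09375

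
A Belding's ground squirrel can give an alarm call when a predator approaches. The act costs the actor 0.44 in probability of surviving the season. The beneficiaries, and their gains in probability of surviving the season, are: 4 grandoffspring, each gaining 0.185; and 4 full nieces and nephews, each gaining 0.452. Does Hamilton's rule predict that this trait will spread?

Hamilton's rule: the trait is favored when the sum of r·B over every recipient exceeds the actor's cost C.
r to a grandoffspring = 0.25 (two parent–offspring links: r = (1/2)^2 = 1/4).
r to a full niece or nephew = 1/4 (full aunt/uncle↔niece/nephew: two paths of length 3 through the shared grandparent pair: r = 2·(1/2)^3 = 1/4).
Summing one r·B term per recipient: 4·0.25·0.185 + 4·0.25·0.452 = 0.637.
0.637 > 0.44: the indirect benefit exceeds the cost.

Yes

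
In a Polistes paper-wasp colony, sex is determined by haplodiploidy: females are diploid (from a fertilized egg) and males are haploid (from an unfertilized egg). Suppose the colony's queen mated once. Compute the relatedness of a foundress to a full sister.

Haplodiploid full sisters inherit their father's entire haploid genome identically (contributing 1/2) and on average half of their mother's contribution (1/2 · 1/2 = 1/4); r = 1/2 + 1/4 = 3/4.

0.75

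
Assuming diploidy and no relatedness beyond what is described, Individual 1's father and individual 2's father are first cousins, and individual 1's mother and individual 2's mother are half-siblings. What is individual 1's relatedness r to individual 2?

Independent pedigree routes through distinct common ancestors add.
Individual 1 and individual 2 are related in two ways: second cousins through their fathers (r = 1/32) and half first cousins through their mothers (r = 1/16).
r = 1/32 + 1/16 = 0.09375.

0.09375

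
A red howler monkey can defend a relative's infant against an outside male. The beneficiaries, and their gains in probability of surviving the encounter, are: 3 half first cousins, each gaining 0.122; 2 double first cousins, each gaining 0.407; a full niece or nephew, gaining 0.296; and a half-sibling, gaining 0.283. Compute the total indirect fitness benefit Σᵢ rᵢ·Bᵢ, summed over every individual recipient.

0.371125

r to a half first cousin = 1/16 (half first cousins share one grandparent — one path of length 4: r = (1/2)^4 = 1/16).
r to a double first cousin = 1/4 (double first cousins share both grandparent pairs — four paths of length 4: r = 4·(1/2)^4 = 1/4).
r to a full niece or nephew = 0.25 (full aunt/uncle↔niece/nephew: two paths of length 3 through the shared grandparent pair: r = 2·(1/2)^3 = 1/4).
r to a half-sibling = 1/4 (half-sibs share one parent — one path of length 2: r = (1/2)^2 = 1/4).
Summing one r·B term per recipient: 3·0.0625·0.122 + 2·0.25·0.407 + 1·0.25·0.296 + 1·0.25·0.283 = 0.371125.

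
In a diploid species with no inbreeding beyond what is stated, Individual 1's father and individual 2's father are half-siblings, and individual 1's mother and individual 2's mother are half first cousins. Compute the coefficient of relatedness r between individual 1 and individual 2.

With two independent routes of shared ancestry, r is the sum of the two contributions.
Individual 1 and individual 2 are related in two ways: half first cousins through their fathers (r = 1/16) and half second cousins through their mothers (r = 1/64).
r = 1/16 + 1/64 = 0.078125.

0.078125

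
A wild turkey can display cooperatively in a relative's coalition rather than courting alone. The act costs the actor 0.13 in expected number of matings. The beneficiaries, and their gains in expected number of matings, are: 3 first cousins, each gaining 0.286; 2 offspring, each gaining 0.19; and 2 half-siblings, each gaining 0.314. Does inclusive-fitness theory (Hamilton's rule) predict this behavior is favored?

Hamilton's rule: the trait is favored when the sum of r·B over every recipient exceeds the actor's cost C.
r to a first cousin = 1/8 (first cousins share one grandparent pair — two paths of length 4: r = 2·(1/2)^4 = 1/8).
r to an offspring = 1/2 (one parent–offspring link: r = (1/2)^1 = 1/2).
r to a half-sibling = 1/4 (half-sibs share one parent — one path of length 2: r = (1/2)^2 = 1/4).
Summing one r·B term per recipient: 3·0.125·0.286 + 2·0.5·0.19 + 2·0.25·0.314 = 0.45425.
0.45425 > 0.13: the indirect benefit exceeds the cost.

Yes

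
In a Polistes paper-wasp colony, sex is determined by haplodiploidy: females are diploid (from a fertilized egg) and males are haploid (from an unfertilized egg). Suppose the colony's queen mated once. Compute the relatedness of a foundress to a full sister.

Haplodiploid full sisters inherit their father's entire haploid genome identically (contributing 1/2) and on average half of their mother's contribution (1/2 · 1/2 = 1/4); r = 1/2 + 1/4 = 3/4.

0.75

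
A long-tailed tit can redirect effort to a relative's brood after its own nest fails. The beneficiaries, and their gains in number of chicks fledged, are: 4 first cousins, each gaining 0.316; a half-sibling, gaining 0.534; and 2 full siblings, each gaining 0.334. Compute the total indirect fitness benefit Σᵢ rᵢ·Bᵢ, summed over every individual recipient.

0.6255

r to a first cousin = 0.125 (first cousins share one grandparent pair — two paths of length 4: r = 2·(1/2)^4 = 1/8).
r to a half-sibling = 0.25 (half-sibs share one parent — one path of length 2: r = (1/2)^2 = 1/4).
r to a full sibling = 1/2 (full sibs share both parents — two paths of length 2: r = 2·(1/2)^2 = 1/2).
Summing one r·B term per recipient: 4·0.125·0.316 + 1·0.25·0.534 + 2·0.5·0.334 = 0.6255.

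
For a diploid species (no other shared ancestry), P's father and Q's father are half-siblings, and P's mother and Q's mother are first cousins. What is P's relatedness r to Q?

0.09375

With two independent routes of shared ancestry, r is the sum of the two contributions.
P and Q are related in two ways: half first cousins through their fathers (r = 1/16) and second cousins through their mothers (r = 1/32).
r = 1/16 + 1/32 = 0.09375.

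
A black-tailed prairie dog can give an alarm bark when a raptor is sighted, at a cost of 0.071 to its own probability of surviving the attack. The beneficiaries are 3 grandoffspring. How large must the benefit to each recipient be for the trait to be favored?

0.0947

r to a grandoffspring = 0.25 (two parent–offspring links: r = (1/2)^2 = 1/4).
Hamilton's rule with n recipients of equal r: n·r·B > C, so B > C/(n·r) = 0.071/(3·0.25) = 0.0947.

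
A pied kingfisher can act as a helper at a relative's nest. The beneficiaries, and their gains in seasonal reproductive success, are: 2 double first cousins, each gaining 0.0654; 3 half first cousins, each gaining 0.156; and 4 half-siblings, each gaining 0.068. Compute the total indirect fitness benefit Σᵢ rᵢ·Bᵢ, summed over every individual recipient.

0.12995

r to a double first cousin = 0.25 (double first cousins share both grandparent pairs — four paths of length 4: r = 4·(1/2)^4 = 1/4).
r to a half first cousin = 0.0625 (half first cousins share one grandparent — one path of length 4: r = (1/2)^4 = 1/16).
r to a half-sibling = 0.25 (half-sibs share one parent — one path of length 2: r = (1/2)^2 = 1/4).
Summing one r·B term per recipient: 2·0.25·0.0654 + 3·0.0625·0.156 + 4·0.25·0.068 = 0.12995.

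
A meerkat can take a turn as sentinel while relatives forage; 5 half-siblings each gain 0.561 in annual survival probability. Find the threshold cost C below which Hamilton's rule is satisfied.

0.70125

r to a half-sibling = 1/4 (half-sibs share one parent — one path of length 2: r = (1/2)^2 = 1/4).
Hamilton's rule: n·r·B > C, so the trait is favored while C < n·r·B = 5·0.25·0.561 = 0.70125.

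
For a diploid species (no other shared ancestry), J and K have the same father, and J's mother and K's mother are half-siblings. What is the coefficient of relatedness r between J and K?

0.3125

Wright's path rule: contributions from independent ancestry routes add.
J and K are related in two ways: half-sibs through their shared father (r = 1/4) and half first cousins through their mothers (r = 1/16).
r = 1/4 + 1/16 = 5/16 = 0.3125.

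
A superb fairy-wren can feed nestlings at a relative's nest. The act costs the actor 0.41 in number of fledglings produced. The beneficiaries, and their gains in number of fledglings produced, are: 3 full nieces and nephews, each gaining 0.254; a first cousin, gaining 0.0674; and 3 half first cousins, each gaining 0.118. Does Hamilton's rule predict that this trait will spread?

Hamilton's rule: the trait is favored when the sum of r·B over every recipient exceeds the actor's cost C.
r to a full niece or nephew = 1/4 (full aunt/uncle↔niece/nephew: two paths of length 3 through the shared grandparent pair: r = 2·(1/2)^3 = 1/4).
r to a first cousin = 0.125 (first cousins share one grandparent pair — two paths of length 4: r = 2·(1/2)^4 = 1/8).
r to a half first cousin = 1/16 (half first cousins share one grandparent — one path of length 4: r = (1/2)^4 = 1/16).
Summing one r·B term per recipient: 3·0.25·0.254 + 1·0.125·0.0674 + 3·0.0625·0.118 = 0.22105.
0.22105 < 0.41: the indirect benefit is less than the cost.

No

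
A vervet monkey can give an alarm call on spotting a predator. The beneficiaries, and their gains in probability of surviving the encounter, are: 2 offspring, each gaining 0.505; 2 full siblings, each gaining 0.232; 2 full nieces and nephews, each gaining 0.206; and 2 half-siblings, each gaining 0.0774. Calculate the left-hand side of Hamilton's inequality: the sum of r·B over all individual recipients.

r to an offspring = 0.5 (one parent–offspring link: r = (1/2)^1 = 1/2).
r to a full sibling = 1/2 (full sibs share both parents — two paths of length 2: r = 2·(1/2)^2 = 1/2).
r to a full niece or nephew = 1/4 (full aunt/uncle↔niece/nephew: two paths of length 3 through the shared grandparent pair: r = 2·(1/2)^3 = 1/4).
r to a half-sibling = 0.25 (half-sibs share one parent — one path of length 2: r = (1/2)^2 = 1/4).
Summing one r·B term per recipient: 2·0.5·0.505 + 2·0.5·0.232 + 2·0.25·0.206 + 2·0.25·0.0774 = 0.8787.

0.8787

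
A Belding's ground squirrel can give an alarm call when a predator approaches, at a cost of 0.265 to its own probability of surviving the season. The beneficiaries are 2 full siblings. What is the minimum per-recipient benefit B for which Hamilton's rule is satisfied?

r to a full sibling = 0.5 (full sibs share both parents — two paths of length 2: r = 2·(1/2)^2 = 1/2).
Hamilton's rule with n recipients of equal r: n·r·B > C, so B > C/(n·r) = 0.265/(2·0.5) = 0.265.

0.265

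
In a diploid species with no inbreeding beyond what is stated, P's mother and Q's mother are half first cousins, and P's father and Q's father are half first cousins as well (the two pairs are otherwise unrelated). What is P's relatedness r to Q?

Independent pedigree routes through distinct common ancestors add.
P and Q are related in two ways: half second cousins through their mothers (r = 1/64) and half second cousins through their fathers (r = 1/64).
r = 1/64 + 1/64 = 0.03125.

0.03125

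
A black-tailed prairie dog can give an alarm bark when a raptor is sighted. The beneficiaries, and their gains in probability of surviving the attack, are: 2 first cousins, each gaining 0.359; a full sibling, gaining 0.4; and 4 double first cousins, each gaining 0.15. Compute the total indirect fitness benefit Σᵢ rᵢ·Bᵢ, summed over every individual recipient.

0.43975

r to a first cousin = 0.125 (first cousins share one grandparent pair — two paths of length 4: r = 2·(1/2)^4 = 1/8).
r to a full sibling = 0.5 (full sibs share both parents — two paths of length 2: r = 2·(1/2)^2 = 1/2).
r to a double first cousin = 1/4 (double first cousins share both grandparent pairs — four paths of length 4: r = 4·(1/2)^4 = 1/4).
Summing one r·B term per recipient: 2·0.125·0.359 + 1·0.5·0.4 + 4·0.25·0.15 = 0.43975.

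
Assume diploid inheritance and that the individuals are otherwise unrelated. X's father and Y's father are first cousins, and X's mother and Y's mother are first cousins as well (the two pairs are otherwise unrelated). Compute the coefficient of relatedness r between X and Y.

Relatedness sums over independent paths through distinct common ancestors.
X and Y are related in two ways: second cousins through their fathers (r = 1/32) and second cousins through their mothers (r = 1/32).
r = 1/32 + 1/32 = 1/16 = 0.0625.

0.0625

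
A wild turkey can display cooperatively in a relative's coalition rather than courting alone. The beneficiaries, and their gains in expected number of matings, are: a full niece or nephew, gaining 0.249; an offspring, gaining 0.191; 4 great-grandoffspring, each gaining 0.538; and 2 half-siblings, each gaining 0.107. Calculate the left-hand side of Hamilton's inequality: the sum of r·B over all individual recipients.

0.48025

r to a full niece or nephew = 0.25 (full aunt/uncle↔niece/nephew: two paths of length 3 through the shared grandparent pair: r = 2·(1/2)^3 = 1/4).
r to an offspring = 0.5 (one parent–offspring link: r = (1/2)^1 = 1/2).
r to a great-grandoffspring = 1/8 (three parent–offspring links: r = (1/2)^3 = 1/8).
r to a half-sibling = 1/4 (half-sibs share one parent — one path of length 2: r = (1/2)^2 = 1/4).
Summing one r·B term per recipient: 1·0.25·0.249 + 1·0.5·0.191 + 4·0.125·0.538 + 2·0.25·0.107 = 0.48025.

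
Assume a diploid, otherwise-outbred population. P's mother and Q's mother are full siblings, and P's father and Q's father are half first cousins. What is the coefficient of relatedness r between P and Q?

0.140625

Independent pedigree routes through distinct common ancestors add.
P and Q are related in two ways: first cousins through their mothers (r = 1/8) and half second cousins through their fathers (r = 1/64).
r = 1/8 + 1/64 = 9/64 = 0.140625.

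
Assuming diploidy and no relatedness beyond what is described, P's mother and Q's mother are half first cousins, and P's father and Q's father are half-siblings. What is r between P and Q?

With two independent routes of shared ancestry, r is the sum of the two contributions.
P and Q are related in two ways: half second cousins through their mothers (r = 1/64) and half first cousins through their fathers (r = 1/16).
r = 1/64 + 1/16 = 5/64 = 0.078125.

0.078125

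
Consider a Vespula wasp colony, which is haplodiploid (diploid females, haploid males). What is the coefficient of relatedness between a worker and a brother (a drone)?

Her haploid brother carries none of their father's genes and a random half of their mother's genome; that half matches the maternal half of her own genome with probability 1/2: r = 1/2 · 1/2 = 1/4.

0.25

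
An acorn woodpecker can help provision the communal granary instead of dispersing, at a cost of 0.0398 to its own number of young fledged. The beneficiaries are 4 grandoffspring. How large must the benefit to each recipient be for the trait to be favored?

0.0398

r to a grandoffspring = 0.25 (two parent–offspring links: r = (1/2)^2 = 1/4).
Hamilton's rule with n recipients of equal r: n·r·B > C, so B > C/(n·r) = 0.0398/(4·0.25) = 0.0398.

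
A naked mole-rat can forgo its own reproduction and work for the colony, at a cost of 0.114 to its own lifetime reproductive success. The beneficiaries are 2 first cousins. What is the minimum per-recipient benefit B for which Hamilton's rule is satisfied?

r to a first cousin = 0.125 (first cousins share one grandparent pair — two paths of length 4: r = 2·(1/2)^4 = 1/8).
Hamilton's rule with n recipients of equal r: n·r·B > C, so B > C/(n·r) = 0.114/(2·0.125) = 0.456.

0.456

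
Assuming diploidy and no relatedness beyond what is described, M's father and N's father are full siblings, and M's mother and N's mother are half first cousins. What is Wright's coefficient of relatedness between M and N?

Relatedness sums over independent paths through distinct common ancestors.
M and N are related in two ways: first cousins through their fathers (r = 1/8) and half second cousins through their mothers (r = 1/64).
r = 1/8 + 1/64 = 0.140625.

0.140625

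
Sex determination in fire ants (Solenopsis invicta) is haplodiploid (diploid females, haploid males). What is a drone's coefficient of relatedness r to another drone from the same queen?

Haploid brothers each carry a random half of the queen's diploid genome, so on average they share half: r = 1/2.

0.5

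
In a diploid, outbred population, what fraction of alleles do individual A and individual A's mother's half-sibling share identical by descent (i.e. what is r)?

Each parent–offspring link contributes a factor of 1/2, and independent paths through distinct common ancestors add.
Half-aunt/uncle↔niece/nephew: one path of length 3: r = (1/2)^3 = 1/8.

0.125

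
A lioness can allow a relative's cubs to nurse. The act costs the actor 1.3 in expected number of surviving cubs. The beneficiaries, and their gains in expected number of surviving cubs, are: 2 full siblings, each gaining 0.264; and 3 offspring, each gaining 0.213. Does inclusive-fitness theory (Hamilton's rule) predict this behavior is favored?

Hamilton's rule: the trait is favored when the sum of r·B over every recipient exceeds the actor's cost C.
r to a full sibling = 1/2 (full sibs share both parents — two paths of length 2: r = 2·(1/2)^2 = 1/2).
r to an offspring = 1/2 (one parent–offspring link: r = (1/2)^1 = 1/2).
Summing one r·B term per recipient: 2·0.5·0.264 + 3·0.5·0.213 = 0.5835.
0.5835 < 1.3: the indirect benefit is less than the cost.

No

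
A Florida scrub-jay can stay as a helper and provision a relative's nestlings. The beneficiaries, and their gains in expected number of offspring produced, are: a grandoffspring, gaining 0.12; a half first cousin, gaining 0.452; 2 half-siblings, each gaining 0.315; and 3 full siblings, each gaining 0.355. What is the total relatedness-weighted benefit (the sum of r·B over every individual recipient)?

0.74825

r to a grandoffspring = 0.25 (two parent–offspring links: r = (1/2)^2 = 1/4).
r to a half first cousin = 0.0625 (half first cousins share one grandparent — one path of length 4: r = (1/2)^4 = 1/16).
r to a half-sibling = 1/4 (half-sibs share one parent — one path of length 2: r = (1/2)^2 = 1/4).
r to a full sibling = 1/2 (full sibs share both parents — two paths of length 2: r = 2·(1/2)^2 = 1/2).
Summing one r·B term per recipient: 1·0.25·0.12 + 1·0.0625·0.452 + 2·0.25·0.315 + 3·0.5·0.355 = 0.74825.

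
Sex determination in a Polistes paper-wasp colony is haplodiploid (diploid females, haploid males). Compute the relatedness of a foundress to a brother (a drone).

0.25

Her haploid brother carries none of their father's genes and a random half of their mother's genome; that half matches the maternal half of her own genome with probability 1/2: r = 1/2 · 1/2 = 1/4.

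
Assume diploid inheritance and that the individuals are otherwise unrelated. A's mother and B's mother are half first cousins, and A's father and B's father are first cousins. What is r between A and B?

0.046875

Wright's path rule: contributions from independent ancestry routes add.
A and B are related in two ways: half second cousins through their mothers (r = 1/64) and second cousins through their fathers (r = 1/32).
r = 1/64 + 1/32 = 0.046875.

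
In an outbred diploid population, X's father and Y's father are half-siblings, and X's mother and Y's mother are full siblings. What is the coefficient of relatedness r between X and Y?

With two independent routes of shared ancestry, r is the sum of the two contributions.
X and Y are related in two ways: half first cousins through their fathers (r = 1/16) and first cousins through their mothers (r = 1/8).
r = 1/16 + 1/8 = 3/16 = 0.1875.

0.1875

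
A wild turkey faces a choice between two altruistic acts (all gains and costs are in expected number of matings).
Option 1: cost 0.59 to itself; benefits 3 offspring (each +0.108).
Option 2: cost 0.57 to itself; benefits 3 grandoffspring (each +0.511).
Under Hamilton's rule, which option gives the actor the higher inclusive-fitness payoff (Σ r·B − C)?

Option 2

Option 1: r to an offspring = 0.5.
Option 1: Σ r·B − C = (3·0.5·0.108) − 0.59 = -0.428.
Option 2: r to a grandoffspring = 0.25.
Option 2: Σ r·B − C = (3·0.25·0.511) − 0.57 = -0.18675.
Option 2 has the higher net inclusive-fitness payoff.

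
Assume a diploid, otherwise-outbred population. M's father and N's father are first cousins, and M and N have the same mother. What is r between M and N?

0.28125

With two independent routes of shared ancestry, r is the sum of the two contributions.
M and N are related in two ways: second cousins through their fathers (r = 1/32) and half-sibs through their shared mother (r = 1/4).
r = 1/32 + 1/4 = 9/32 = 0.28125.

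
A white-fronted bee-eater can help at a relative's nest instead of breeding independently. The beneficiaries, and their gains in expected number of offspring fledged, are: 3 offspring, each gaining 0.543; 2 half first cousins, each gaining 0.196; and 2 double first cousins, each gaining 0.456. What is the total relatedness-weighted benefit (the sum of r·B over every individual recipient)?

r to an offspring = 0.5 (one parent–offspring link: r = (1/2)^1 = 1/2).
r to a half first cousin = 0.0625 (half first cousins share one grandparent — one path of length 4: r = (1/2)^4 = 1/16).
r to a double first cousin = 1/4 (double first cousins share both grandparent pairs — four paths of length 4: r = 4·(1/2)^4 = 1/4).
Summing one r·B term per recipient: 3·0.5·0.543 + 2·0.0625·0.196 + 2·0.25·0.456 = 1.067.

1.067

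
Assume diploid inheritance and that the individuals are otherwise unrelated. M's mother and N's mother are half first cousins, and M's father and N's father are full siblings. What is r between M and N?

Wright's path rule: contributions from independent ancestry routes add.
M and N are related in two ways: half second cousins through their mothers (r = 1/64) and first cousins through their fathers (r = 1/8).
r = 1/64 + 1/8 = 0.140625.

0.140625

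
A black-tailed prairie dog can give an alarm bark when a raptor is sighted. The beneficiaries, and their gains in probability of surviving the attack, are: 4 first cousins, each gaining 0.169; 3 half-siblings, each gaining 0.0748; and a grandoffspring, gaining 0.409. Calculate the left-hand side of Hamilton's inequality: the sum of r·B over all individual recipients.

0.24285

r to a first cousin = 0.125 (first cousins share one grandparent pair — two paths of length 4: r = 2·(1/2)^4 = 1/8).
r to a half-sibling = 0.25 (half-sibs share one parent — one path of length 2: r = (1/2)^2 = 1/4).
r to a grandoffspring = 0.25 (two parent–offspring links: r = (1/2)^2 = 1/4).
Summing one r·B term per recipient: 4·0.125·0.169 + 3·0.25·0.0748 + 1·0.25·0.409 = 0.24285.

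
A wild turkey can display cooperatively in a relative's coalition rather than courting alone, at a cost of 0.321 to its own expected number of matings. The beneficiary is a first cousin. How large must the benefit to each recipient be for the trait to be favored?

r to a first cousin = 1/8 (first cousins share one grandparent pair — two paths of length 4: r = 2·(1/2)^4 = 1/8).
Hamilton's rule with n recipients of equal r: n·r·B > C, so B > C/(n·r) = 0.321/(1·0.125) = 2.568.

2.568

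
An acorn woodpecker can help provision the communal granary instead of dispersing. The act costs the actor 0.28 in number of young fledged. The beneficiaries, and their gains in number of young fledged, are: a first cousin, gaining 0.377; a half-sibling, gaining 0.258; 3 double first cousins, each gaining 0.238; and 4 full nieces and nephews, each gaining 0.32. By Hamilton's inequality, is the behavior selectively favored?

Yes

Hamilton's rule: the trait is favored when the sum of r·B over every recipient exceeds the actor's cost C.
r to a first cousin = 1/8 (first cousins share one grandparent pair — two paths of length 4: r = 2·(1/2)^4 = 1/8).
r to a half-sibling = 1/4 (half-sibs share one parent — one path of length 2: r = (1/2)^2 = 1/4).
r to a double first cousin = 0.25 (double first cousins share both grandparent pairs — four paths of length 4: r = 4·(1/2)^4 = 1/4).
r to a full niece or nephew = 0.25 (full aunt/uncle↔niece/nephew: two paths of length 3 through the shared grandparent pair: r = 2·(1/2)^3 = 1/4).
Summing one r·B term per recipient: 1·0.125·0.377 + 1·0.25·0.258 + 3·0.25·0.238 + 4·0.25·0.32 = 0.610125.
0.610125 > 0.28: the indirect benefit exceeds the cost.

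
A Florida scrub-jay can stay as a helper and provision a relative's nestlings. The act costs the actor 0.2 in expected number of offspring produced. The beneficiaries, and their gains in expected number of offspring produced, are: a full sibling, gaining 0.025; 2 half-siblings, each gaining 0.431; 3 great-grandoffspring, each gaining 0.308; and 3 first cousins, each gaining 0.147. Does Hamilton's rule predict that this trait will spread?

Yes

Hamilton's rule: the trait is favored when the sum of r·B over every recipient exceeds the actor's cost C.
r to a full sibling = 1/2 (full sibs share both parents — two paths of length 2: r = 2·(1/2)^2 = 1/2).
r to a half-sibling = 1/4 (half-sibs share one parent — one path of length 2: r = (1/2)^2 = 1/4).
r to a great-grandoffspring = 0.125 (three parent–offspring links: r = (1/2)^3 = 1/8).
r to a first cousin = 1/8 (first cousins share one grandparent pair — two paths of length 4: r = 2·(1/2)^4 = 1/8).
Summing one r·B term per recipient: 1·0.5·0.025 + 2·0.25·0.431 + 3·0.125·0.308 + 3·0.125·0.147 = 0.398625.
0.398625 > 0.2: the indirect benefit exceeds the cost.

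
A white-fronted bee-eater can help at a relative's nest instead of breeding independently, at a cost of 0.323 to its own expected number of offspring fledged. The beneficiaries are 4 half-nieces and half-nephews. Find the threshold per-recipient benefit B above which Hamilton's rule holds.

0.646

r to a half-niece or half-nephew = 0.125 (half-aunt/uncle↔niece/nephew: one path of length 3: r = (1/2)^3 = 1/8).
Hamilton's rule with n recipients of equal r: n·r·B > C, so B > C/(n·r) = 0.323/(4·0.125) = 0.646.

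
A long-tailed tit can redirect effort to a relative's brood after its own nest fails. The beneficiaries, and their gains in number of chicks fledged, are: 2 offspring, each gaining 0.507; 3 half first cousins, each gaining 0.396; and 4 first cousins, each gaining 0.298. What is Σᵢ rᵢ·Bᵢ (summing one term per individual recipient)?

0.73025

r to an offspring = 1/2 (one parent–offspring link: r = (1/2)^1 = 1/2).
r to a half first cousin = 1/16 (half first cousins share one grandparent — one path of length 4: r = (1/2)^4 = 1/16).
r to a first cousin = 0.125 (first cousins share one grandparent pair — two paths of length 4: r = 2·(1/2)^4 = 1/8).
Summing one r·B term per recipient: 2·0.5·0.507 + 3·0.0625·0.396 + 4·0.125·0.298 = 0.73025.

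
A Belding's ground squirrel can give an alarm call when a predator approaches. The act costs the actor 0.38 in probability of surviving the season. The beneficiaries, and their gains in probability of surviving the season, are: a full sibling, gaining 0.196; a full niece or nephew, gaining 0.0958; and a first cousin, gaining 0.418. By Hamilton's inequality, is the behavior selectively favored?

Hamilton's rule: the trait is favored when the sum of r·B over every recipient exceeds the actor's cost C.
r to a full sibling = 0.5 (full sibs share both parents — two paths of length 2: r = 2·(1/2)^2 = 1/2).
r to a full niece or nephew = 0.25 (full aunt/uncle↔niece/nephew: two paths of length 3 through the shared grandparent pair: r = 2·(1/2)^3 = 1/4).
r to a first cousin = 1/8 (first cousins share one grandparent pair — two paths of length 4: r = 2·(1/2)^4 = 1/8).
Summing one r·B term per recipient: 1·0.5·0.196 + 1·0.25·0.0958 + 1·0.125·0.418 = 0.1742.
0.1742 < 0.38: the indirect benefit is less than the cost.

No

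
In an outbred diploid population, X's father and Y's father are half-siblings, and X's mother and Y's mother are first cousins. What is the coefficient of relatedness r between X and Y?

Relatedness sums over independent paths through distinct common ancestors.
X and Y are related in two ways: half first cousins through their fathers (r = 1/16) and second cousins through their mothers (r = 1/32).
r = 1/16 + 1/32 = 0.09375.

0.09375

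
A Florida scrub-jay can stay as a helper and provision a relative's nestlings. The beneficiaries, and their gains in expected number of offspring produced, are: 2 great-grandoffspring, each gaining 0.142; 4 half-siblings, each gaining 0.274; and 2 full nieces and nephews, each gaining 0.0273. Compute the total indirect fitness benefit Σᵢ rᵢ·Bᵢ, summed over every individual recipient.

r to a great-grandoffspring = 1/8 (three parent–offspring links: r = (1/2)^3 = 1/8).
r to a half-sibling = 1/4 (half-sibs share one parent — one path of length 2: r = (1/2)^2 = 1/4).
r to a full niece or nephew = 1/4 (full aunt/uncle↔niece/nephew: two paths of length 3 through the shared grandparent pair: r = 2·(1/2)^3 = 1/4).
Summing one r·B term per recipient: 2·0.125·0.142 + 4·0.25·0.274 + 2·0.25·0.0273 = 0.32315.

0.32315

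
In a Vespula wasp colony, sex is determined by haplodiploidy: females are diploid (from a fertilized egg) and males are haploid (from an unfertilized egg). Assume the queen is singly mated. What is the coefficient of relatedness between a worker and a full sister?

0.75

Haplodiploid full sisters inherit their father's entire haploid genome identically (contributing 1/2) and on average half of their mother's contribution (1/2 · 1/2 = 1/4); r = 1/2 + 1/4 = 3/4.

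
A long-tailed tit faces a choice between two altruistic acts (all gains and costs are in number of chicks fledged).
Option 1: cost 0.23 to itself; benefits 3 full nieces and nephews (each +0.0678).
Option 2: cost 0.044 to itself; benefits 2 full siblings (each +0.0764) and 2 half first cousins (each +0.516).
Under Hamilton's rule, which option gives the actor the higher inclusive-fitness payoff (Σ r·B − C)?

Option 2

Option 1: r to a full niece or nephew = 0.25.
Option 1: Σ r·B − C = (3·0.25·0.0678) − 0.23 = -0.17915.
Option 2: r to a full sibling = 0.5.
Option 2: r to a half first cousin = 0.0625.
Option 2: Σ r·B − C = (2·0.5·0.0764 + 2·0.0625·0.516) − 0.044 = 0.0969.
Option 2 has the higher net inclusive-fitness payoff.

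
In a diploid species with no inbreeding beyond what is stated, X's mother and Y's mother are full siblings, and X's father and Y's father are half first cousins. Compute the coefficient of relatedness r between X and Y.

0.140625

With two independent routes of shared ancestry, r is the sum of the two contributions.
X and Y are related in two ways: first cousins through their mothers (r = 1/8) and half second cousins through their fathers (r = 1/64).
r = 1/8 + 1/64 = 9/64 = 0.140625.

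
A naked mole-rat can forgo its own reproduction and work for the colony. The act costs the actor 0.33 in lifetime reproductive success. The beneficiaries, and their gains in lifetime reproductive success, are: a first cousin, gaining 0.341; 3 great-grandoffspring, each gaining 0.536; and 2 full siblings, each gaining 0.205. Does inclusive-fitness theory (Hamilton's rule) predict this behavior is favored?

Yes

Hamilton's rule: the trait is favored when the sum of r·B over every recipient exceeds the actor's cost C.
r to a first cousin = 1/8 (first cousins share one grandparent pair — two paths of length 4: r = 2·(1/2)^4 = 1/8).
r to a great-grandoffspring = 0.125 (three parent–offspring links: r = (1/2)^3 = 1/8).
r to a full sibling = 1/2 (full sibs share both parents — two paths of length 2: r = 2·(1/2)^2 = 1/2).
Summing one r·B term per recipient: 1·0.125·0.341 + 3·0.125·0.536 + 2·0.5·0.205 = 0.448625.
0.448625 > 0.33: the indirect benefit exceeds the cost.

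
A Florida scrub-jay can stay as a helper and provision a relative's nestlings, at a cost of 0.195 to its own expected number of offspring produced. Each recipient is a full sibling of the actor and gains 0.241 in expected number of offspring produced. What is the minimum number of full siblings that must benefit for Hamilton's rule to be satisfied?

r to a full sibling = 1/2 (full sibs share both parents — two paths of length 2: r = 2·(1/2)^2 = 1/2).
Hamilton's rule: n·r·B > C  ⇒  n > C/(r·B) = 0.195/(0.5·0.241) = 1.618.
The smallest integer exceeding 1.618 is 2.

2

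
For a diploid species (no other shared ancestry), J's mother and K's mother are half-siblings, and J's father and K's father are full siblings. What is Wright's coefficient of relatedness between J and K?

Relatedness sums over independent paths through distinct common ancestors.
J and K are related in two ways: half first cousins through their mothers (r = 1/16) and first cousins through their fathers (r = 1/8).
r = 1/16 + 1/8 = 3/16 = 0.1875.

0.1875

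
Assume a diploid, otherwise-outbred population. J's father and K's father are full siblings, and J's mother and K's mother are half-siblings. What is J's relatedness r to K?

Relatedness sums over independent paths through distinct common ancestors.
J and K are related in two ways: first cousins through their fathers (r = 1/8) and half first cousins through their mothers (r = 1/16).
r = 1/8 + 1/16 = 3/16 = 0.1875.

0.1875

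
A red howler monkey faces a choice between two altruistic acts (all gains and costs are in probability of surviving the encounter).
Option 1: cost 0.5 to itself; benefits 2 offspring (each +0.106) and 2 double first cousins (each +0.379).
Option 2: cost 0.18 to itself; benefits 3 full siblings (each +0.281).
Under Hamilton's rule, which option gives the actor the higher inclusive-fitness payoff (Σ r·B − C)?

Option 2

Option 1: r to an offspring = 0.5.
Option 1: r to a double first cousin = 0.25.
Option 1: Σ r·B − C = (2·0.5·0.106 + 2·0.25·0.379) − 0.5 = -0.2045.
Option 2: r to a full sibling = 0.5.
Option 2: Σ r·B − C = (3·0.5·0.281) − 0.18 = 0.2415.
Option 2 has the higher net inclusive-fitness payoff.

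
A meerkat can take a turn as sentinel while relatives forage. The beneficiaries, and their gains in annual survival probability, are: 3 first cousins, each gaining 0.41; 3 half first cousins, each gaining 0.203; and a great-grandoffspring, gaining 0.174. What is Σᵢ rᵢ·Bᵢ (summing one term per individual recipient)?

0.2135625

r to a first cousin = 0.125 (first cousins share one grandparent pair — two paths of length 4: r = 2·(1/2)^4 = 1/8).
r to a half first cousin = 0.0625 (half first cousins share one grandparent — one path of length 4: r = (1/2)^4 = 1/16).
r to a great-grandoffspring = 0.125 (three parent–offspring links: r = (1/2)^3 = 1/8).
Summing one r·B term per recipient: 3·0.125·0.41 + 3·0.0625·0.203 + 1·0.125·0.174 = 0.2135625.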